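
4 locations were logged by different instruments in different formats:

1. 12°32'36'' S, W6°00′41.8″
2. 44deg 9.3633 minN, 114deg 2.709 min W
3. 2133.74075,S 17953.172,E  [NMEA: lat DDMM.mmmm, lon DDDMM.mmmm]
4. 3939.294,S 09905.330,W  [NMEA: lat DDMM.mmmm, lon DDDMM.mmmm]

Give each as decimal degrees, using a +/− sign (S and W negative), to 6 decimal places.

1. -12.543333, -6.011611
2. 44.156055, -114.045150
3. -21.562346, 179.886200
4. -39.654900, -99.088833

Point 1:
  Lat: 32′ + 36″ = 32.60000′; 12 + 32.60000/60 = 12.5433333
  hemisphere S, so the sign is −
  Longitude: 0′ + 41.8″ = 0.69667′; 6 + 0.69667/60 = 6.0116111
  hemisphere W, so the sign is −
Point 2:
  Latitude: 9.3633′ = 0.156055°; total 44.1560550
  N ⇒ keep positive
  Lon: 114 + 2.709/60 = 114.0451500
  hemisphere W, so the sign is −
Point 3:
  φ: degrees = first 2 digits = 21, minutes = 33.74075; 21 + 33.74075/60 = 21.5623458
  S ⇒ negate
  Longitude: degrees = first 3 digits = 179, minutes = 53.172; 179 + 53.172/60 = 179.8862000
  E → positive
Point 4:
  Latitude: degrees = first 2 digits = 39, minutes = 39.294; 39 + 39.294/60 = 39.6549000
  S → negative
  Lon: degrees = first 3 digits = 99, minutes = 5.33; 99 + 5.33/60 = 99.0888333
  hemisphere W, so the sign is −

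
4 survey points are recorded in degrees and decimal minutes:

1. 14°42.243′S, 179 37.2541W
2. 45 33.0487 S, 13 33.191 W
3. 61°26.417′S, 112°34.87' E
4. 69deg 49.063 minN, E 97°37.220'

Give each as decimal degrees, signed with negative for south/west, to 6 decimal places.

1. -14.704050, -179.620902
2. -45.550812, -13.553183
3. -61.440283, 112.581167
4. 69.817717, 97.620333

Point 1:
  φ: 14 + 42.243/60 = 14.7040500
  S ⇒ negate
  λ: 179 + 37.2541/60 = 179.6209017
  hemisphere W, so the sign is −
Point 2:
  Latitude: 33.0487′ = 0.550812°; total 45.5508117
  hemisphere S, so the sign is −
  λ: 33.191′ = 0.553183°; total 13.5531833
  hemisphere W, so the sign is −
Point 3:
  Latitude: 61 + 26.417/60 = 61.4402833
  S ⇒ negate
  Longitude: 112 + 34.87/60 = 112.5811667
  E → positive
Point 4:
  Lat: 49.063′ = 0.817717°; total 69.8177167
  N ⇒ keep positive
  λ: 37.22′ = 0.620333°; total 97.6203333
  E → positive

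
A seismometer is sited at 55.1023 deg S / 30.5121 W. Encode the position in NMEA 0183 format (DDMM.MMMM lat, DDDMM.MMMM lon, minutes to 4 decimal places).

5506.1380,S / 03030.7260,W

Lat: fractional part 0.102300 → 6.138000 minutes
Lon: minutes = (30.512100 − 30) × 60 = 30.726000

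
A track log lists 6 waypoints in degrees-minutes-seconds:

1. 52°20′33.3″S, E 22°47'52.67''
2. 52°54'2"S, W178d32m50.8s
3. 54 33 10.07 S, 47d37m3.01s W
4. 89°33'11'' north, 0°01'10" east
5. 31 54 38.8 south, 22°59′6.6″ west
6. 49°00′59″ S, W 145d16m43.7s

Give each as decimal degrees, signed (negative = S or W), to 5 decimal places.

Point 1:
  φ: 20′ + 33.3″ = 20.55500′; 52 + 20.55500/60 = 52.342583
  S ⇒ negate
  Lon: 47′ + 52.67″ = 47.87783′; 22 + 47.87783/60 = 22.797964
  E → positive
Point 2:
  φ: 52 + 54/60 + 2/3600 = 52.900556
  S ⇒ negate
  Lon: 32′ + 50.8″ = 32.84667′; 178 + 32.84667/60 = 178.547444
  W → negative
Point 3:
  Lat: 33′ + 10.07″ = 33.16783′; 54 + 33.16783/60 = 54.552797
  hemisphere S, so the sign is −
  Longitude: 47 + 37/60 + 3.01/3600 = 47.617503
  hemisphere W, so the sign is −
Point 4:
  Latitude: 89 + 33/60 + 11/3600 = 89.553056
  N → positive
  Longitude: 0 + 1/60 + 10/3600 = 0.019444
  E → positive
Point 5:
  Lat: 31 + 54/60 + 38.8/3600 = 31.910778
  S → negative
  Lon: 59′ + 6.6″ = 59.11000′; 22 + 59.11000/60 = 22.985167
  W → negative
Point 6:
  Latitude: 49° + 0/60 + 59/3600 = 49 + 0.000000 + 0.016389 = 49.016389
  S ⇒ negate
  λ: 145 + 16/60 + 43.7/3600 = 145.278806
  W → negative

1. -52.34258, 22.79796
2. -52.90056, -178.54744
3. -54.55280, -47.61750
4. 89.55306, 0.01944
5. -31.91078, -22.98517
6. -49.01639, -145.27881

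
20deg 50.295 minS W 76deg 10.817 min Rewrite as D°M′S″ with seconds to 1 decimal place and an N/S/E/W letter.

20°50′17.7″ S, 76°10′49.0″ W

Lat: 50.29500′ → 50′ and 0.29500 × 60 = 17.700″
Longitude: 10.81700′ → 10′ and 0.81700 × 60 = 49.020″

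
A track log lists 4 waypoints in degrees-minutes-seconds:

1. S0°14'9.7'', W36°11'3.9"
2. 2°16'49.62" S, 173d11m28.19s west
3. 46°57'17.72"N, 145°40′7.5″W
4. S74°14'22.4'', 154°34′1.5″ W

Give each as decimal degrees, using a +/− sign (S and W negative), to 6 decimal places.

1. -0.236028, -36.184417
2. -2.280450, -173.191164
3. 46.954922, -145.668750
4. -74.239556, -154.567083

Point 1:
  Lat: 14′ + 9.7″ = 14.16167′; 0 + 14.16167/60 = 0.2360278
  S → negative
  Lon: 11′ + 3.9″ = 11.06500′; 36 + 11.06500/60 = 36.1844167
  W → negative
Point 2:
  φ: 16′ + 49.62″ = 16.82700′; 2 + 16.82700/60 = 2.2804500
  S → negative
  Longitude: 173 + 11/60 + 28.19/3600 = 173.1911639
  W → negative
Point 3:
  Latitude: 46° + 57/60 + 17.72/3600 = 46 + 0.950000 + 0.004922 = 46.9549222
  N → positive
  Longitude: 145 + 40/60 + 7.5/3600 = 145.6687500
  hemisphere W, so the sign is −
Point 4:
  Lat: 14′ + 22.4″ = 14.37333′; 74 + 14.37333/60 = 74.2395556
  S ⇒ negate
  Longitude: 154° + 34/60 + 1.5/3600 = 154 + 0.566667 + 0.000417 = 154.5670833
  W ⇒ negate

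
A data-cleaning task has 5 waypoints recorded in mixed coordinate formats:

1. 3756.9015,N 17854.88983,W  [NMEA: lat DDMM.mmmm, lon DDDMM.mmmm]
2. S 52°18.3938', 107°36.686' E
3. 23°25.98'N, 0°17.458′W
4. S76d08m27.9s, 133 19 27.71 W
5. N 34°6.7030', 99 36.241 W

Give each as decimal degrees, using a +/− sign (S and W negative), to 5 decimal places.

Point 1:
  φ: split at 2 digits → 37° and 56.9015′; 37 + 56.9015/60 = 37.948358
  N ⇒ keep positive
  Longitude: split at 3 digits → 178° and 54.88983′; 178 + 54.88983/60 = 178.914831
  W → negative
Point 2:
  Lat: 52 + 18.3938/60 = 52.306563
  S → negative
  λ: 36.686′ = 0.611433°; total 107.611433
  E → positive
Point 3:
  Lat: 25.98′ = 0.433000°; total 23.433000
  N → positive
  Lon: 0 + 17.458/60 = 0.290967
  hemisphere W, so the sign is −
Point 4:
  φ: 76 + 8/60 + 27.9/3600 = 76.141083
  hemisphere S, so the sign is −
  λ: 133° + 19/60 + 27.71/3600 = 133 + 0.316667 + 0.007697 = 133.324364
  W ⇒ negate
Point 5:
  φ: 34 + 6.703/60 = 34.111717
  N → positive
  Longitude: 99 + 36.241/60 = 99.604017
  W → negative

1. 37.94836, -178.91483
2. -52.30656, 107.61143
3. 23.43300, -0.29097
4. -76.14108, -133.32436
5. 34.11172, -99.60402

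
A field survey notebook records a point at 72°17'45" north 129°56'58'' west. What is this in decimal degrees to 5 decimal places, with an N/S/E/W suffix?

Latitude: 17′ + 45″ = 17.75000′; 72 + 17.75000/60 = 72.295833
Lon: 129° + 56/60 + 58/3600 = 129 + 0.933333 + 0.016111 = 129.949444

72.29583° N, 129.94944° W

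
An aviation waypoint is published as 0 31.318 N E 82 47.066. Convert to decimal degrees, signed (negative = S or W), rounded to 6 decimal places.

φ: 0 + 31.318/60 = 0.5219667
N ⇒ keep positive
λ: 47.066′ = 0.784433°; total 82.7844333
E ⇒ keep positive

0.521967, 82.784433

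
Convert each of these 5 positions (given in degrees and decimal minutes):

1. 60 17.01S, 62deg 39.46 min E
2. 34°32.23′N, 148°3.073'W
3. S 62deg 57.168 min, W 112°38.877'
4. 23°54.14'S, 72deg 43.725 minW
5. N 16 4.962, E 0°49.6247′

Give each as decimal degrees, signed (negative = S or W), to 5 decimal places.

1. -60.28350, 62.65767
2. 34.53717, -148.05122
3. -62.95280, -112.64795
4. -23.90233, -72.72875
5. 16.08270, 0.82708

Point 1:
  Lat: 17.01′ = 0.283500°; total 60.283500
  S → negative
  λ: 39.46′ = 0.657667°; total 62.657667
  E → positive
Point 2:
  Lat: 34 + 32.23/60 = 34.537167
  N ⇒ keep positive
  λ: 148 + 3.073/60 = 148.051217
  hemisphere W, so the sign is −
Point 3:
  Latitude: 57.168′ = 0.952800°; total 62.952800
  hemisphere S, so the sign is −
  Longitude: 38.877′ = 0.647950°; total 112.647950
  W → negative
Point 4:
  φ: 23 + 54.14/60 = 23.902333
  S → negative
  Lon: 43.725′ = 0.728750°; total 72.728750
  W ⇒ negate
Point 5:
  Lat: 16 + 4.962/60 = 16.082700
  N → positive
  Longitude: 49.6247′ = 0.827078°; total 0.827078
  E → positive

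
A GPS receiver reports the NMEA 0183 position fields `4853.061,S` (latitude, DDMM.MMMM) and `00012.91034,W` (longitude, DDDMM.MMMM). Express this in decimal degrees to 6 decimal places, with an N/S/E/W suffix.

48.884350° S, 0.215172° W

Latitude: degrees = first 2 digits = 48, minutes = 53.061; 48 + 53.061/60 = 48.8843500
Longitude: degrees = first 3 digits = 0, minutes = 12.91034; 0 + 12.91034/60 = 0.2151723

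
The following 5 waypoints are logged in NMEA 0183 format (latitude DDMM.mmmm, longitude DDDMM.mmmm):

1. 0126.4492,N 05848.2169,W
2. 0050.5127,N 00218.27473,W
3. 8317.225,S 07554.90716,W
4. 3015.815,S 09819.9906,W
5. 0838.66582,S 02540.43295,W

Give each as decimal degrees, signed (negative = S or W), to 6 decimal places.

1. 1.440820, -58.803615
2. 0.841878, -2.304579
3. -83.287083, -75.915119
4. -30.263583, -98.333177
5. -8.644430, -25.673883

Point 1:
  Latitude: split at 2 digits → 01° and 26.4492′; 1 + 26.4492/60 = 1.4408200
  N ⇒ keep positive
  λ: split at 3 digits → 058° and 48.2169′; 58 + 48.2169/60 = 58.8036150
  hemisphere W, so the sign is −
Point 2:
  φ: degrees = first 2 digits = 0, minutes = 50.5127; 0 + 50.5127/60 = 0.8418783
  N → positive
  Longitude: split at 3 digits → 002° and 18.27473′; 2 + 18.27473/60 = 2.3045788
  hemisphere W, so the sign is −
Point 3:
  φ: split at 2 digits → 83° and 17.225′; 83 + 17.225/60 = 83.2870833
  hemisphere S, so the sign is −
  Lon: split at 3 digits → 075° and 54.90716′; 75 + 54.90716/60 = 75.9151193
  W ⇒ negate
Point 4:
  Latitude: degrees = first 2 digits = 30, minutes = 15.815; 30 + 15.815/60 = 30.2635833
  S → negative
  Lon: degrees = first 3 digits = 98, minutes = 19.9906; 98 + 19.9906/60 = 98.3331767
  hemisphere W, so the sign is −
Point 5:
  φ: split at 2 digits → 08° and 38.66582′; 8 + 38.66582/60 = 8.6444303
  hemisphere S, so the sign is −
  Longitude: split at 3 digits → 025° and 40.43295′; 25 + 40.43295/60 = 25.6738825
  W → negative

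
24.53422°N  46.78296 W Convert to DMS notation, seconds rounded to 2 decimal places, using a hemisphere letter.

φ: whole degrees 24; 32.05320′ → 32′ and 3.1920″
Lon: whole degrees 46; 46.97760′ → 46′ and 58.6560″

24°32′3.19″ N, 46°46′58.66″ W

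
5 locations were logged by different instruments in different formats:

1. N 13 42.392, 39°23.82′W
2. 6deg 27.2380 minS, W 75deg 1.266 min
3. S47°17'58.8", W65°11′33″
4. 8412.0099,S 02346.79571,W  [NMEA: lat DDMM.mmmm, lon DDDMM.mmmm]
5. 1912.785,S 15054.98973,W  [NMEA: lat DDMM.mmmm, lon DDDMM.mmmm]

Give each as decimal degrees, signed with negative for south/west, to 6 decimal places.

Point 1:
  Lat: 13 + 42.392/60 = 13.7065333
  N → positive
  Lon: 39 + 23.82/60 = 39.3970000
  hemisphere W, so the sign is −
Point 2:
  Latitude: 27.238′ = 0.453967°; total 6.4539667
  S → negative
  Lon: 75 + 1.266/60 = 75.0211000
  W ⇒ negate
Point 3:
  φ: 47 + 17/60 + 58.8/3600 = 47.2996667
  hemisphere S, so the sign is −
  Lon: 65 + 11/60 + 33/3600 = 65.1925000
  W ⇒ negate
Point 4:
  Lat: degrees = first 2 digits = 84, minutes = 12.0099; 84 + 12.0099/60 = 84.2001650
  hemisphere S, so the sign is −
  Longitude: split at 3 digits → 023° and 46.79571′; 23 + 46.79571/60 = 23.7799285
  W ⇒ negate
Point 5:
  φ: split at 2 digits → 19° and 12.785′; 19 + 12.785/60 = 19.2130833
  S → negative
  Longitude: degrees = first 3 digits = 150, minutes = 54.98973; 150 + 54.98973/60 = 150.9164955
  hemisphere W, so the sign is −

1. 13.706533, -39.397000
2. -6.453967, -75.021100
3. -47.299667, -65.192500
4. -84.200165, -23.779929
5. -19.213083, -150.916496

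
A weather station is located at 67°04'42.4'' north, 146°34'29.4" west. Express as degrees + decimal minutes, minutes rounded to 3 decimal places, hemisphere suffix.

67° 4.707′ N, 146° 34.490′ W

φ: 4 + 42.4/60 = 4.70667′
Longitude: 34 + 29.4/60 = 34.49000′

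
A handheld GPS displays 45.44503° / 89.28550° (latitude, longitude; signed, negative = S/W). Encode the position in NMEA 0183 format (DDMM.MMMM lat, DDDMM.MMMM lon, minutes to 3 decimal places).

4526.702,N / 08917.130,E

φ: fractional part 0.445030 → 26.70180 minutes
Lon: minutes = (89.285500 − 89) × 60 = 17.13000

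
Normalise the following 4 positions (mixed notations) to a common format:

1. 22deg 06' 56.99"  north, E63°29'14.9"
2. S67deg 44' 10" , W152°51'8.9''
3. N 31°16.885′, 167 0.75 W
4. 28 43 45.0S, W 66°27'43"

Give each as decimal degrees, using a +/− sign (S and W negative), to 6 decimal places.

Point 1:
  Lat: 22° + 6/60 + 56.99/3600 = 22 + 0.100000 + 0.015831 = 22.1158306
  N → positive
  Lon: 63 + 29/60 + 14.9/3600 = 63.4874722
  E ⇒ keep positive
Point 2:
  Lat: 44′ + 10″ = 44.16667′; 67 + 44.16667/60 = 67.7361111
  S → negative
  λ: 152° + 51/60 + 8.9/3600 = 152 + 0.850000 + 0.002472 = 152.8524722
  hemisphere W, so the sign is −
Point 3:
  φ: 31 + 16.885/60 = 31.2814167
  N ⇒ keep positive
  λ: 0.75′ = 0.012500°; total 167.0125000
  W ⇒ negate
Point 4:
  Lat: 43′ + 45″ = 43.75000′; 28 + 43.75000/60 = 28.7291667
  S ⇒ negate
  Lon: 66° + 27/60 + 43/3600 = 66 + 0.450000 + 0.011944 = 66.4619444
  W ⇒ negate

1. 22.115831, 63.487472
2. -67.736111, -152.852472
3. 31.281417, -167.012500
4. -28.729167, -66.461944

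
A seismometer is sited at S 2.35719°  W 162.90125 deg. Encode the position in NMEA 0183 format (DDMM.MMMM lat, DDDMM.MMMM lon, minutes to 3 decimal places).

0221.431,S / 16254.075,W

Lat: fractional part 0.357190 → 21.43140 minutes
Longitude: minutes = (162.901250 − 162) × 60 = 54.07500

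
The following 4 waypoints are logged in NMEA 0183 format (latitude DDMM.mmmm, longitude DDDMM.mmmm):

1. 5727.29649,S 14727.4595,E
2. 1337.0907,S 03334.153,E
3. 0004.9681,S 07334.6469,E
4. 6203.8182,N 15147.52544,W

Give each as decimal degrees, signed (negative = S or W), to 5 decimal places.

Point 1:
  Latitude: split at 2 digits → 57° and 27.29649′; 57 + 27.29649/60 = 57.454942
  S → negative
  Lon: split at 3 digits → 147° and 27.4595′; 147 + 27.4595/60 = 147.457658
  E ⇒ keep positive
Point 2:
  Latitude: degrees = first 2 digits = 13, minutes = 37.0907; 13 + 37.0907/60 = 13.618178
  hemisphere S, so the sign is −
  Longitude: split at 3 digits → 033° and 34.153′; 33 + 34.153/60 = 33.569217
  E → positive
Point 3:
  Latitude: split at 2 digits → 00° and 4.9681′; 0 + 4.9681/60 = 0.082802
  S ⇒ negate
  λ: split at 3 digits → 073° and 34.6469′; 73 + 34.6469/60 = 73.577448
  E ⇒ keep positive
Point 4:
  φ: degrees = first 2 digits = 62, minutes = 3.8182; 62 + 3.8182/60 = 62.063637
  N ⇒ keep positive
  λ: degrees = first 3 digits = 151, minutes = 47.52544; 151 + 47.52544/60 = 151.792091
  W ⇒ negate

1. -57.45494, 147.45766
2. -13.61818, 33.56922
3. -0.08280, 73.57745
4. 62.06364, -151.79209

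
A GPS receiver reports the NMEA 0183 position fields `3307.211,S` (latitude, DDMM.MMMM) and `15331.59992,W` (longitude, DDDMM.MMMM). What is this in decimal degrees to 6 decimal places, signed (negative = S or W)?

-33.120183, -153.526665

φ: split at 2 digits → 33° and 7.211′; 33 + 7.211/60 = 33.1201833
S ⇒ negate
Lon: degrees = first 3 digits = 153, minutes = 31.59992; 153 + 31.59992/60 = 153.5266653
W → negative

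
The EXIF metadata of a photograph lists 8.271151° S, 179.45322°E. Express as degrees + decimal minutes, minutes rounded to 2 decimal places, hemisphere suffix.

8° 16.27′ S, 179° 27.19′ E

φ: fractional part 0.271151 → 16.2691 minutes
Longitude: 179° + 0.453220 × 60 = 179° 27.1932′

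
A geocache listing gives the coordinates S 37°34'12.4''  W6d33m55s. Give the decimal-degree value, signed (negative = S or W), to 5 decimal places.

-37.57011, -6.56528

Lat: 34′ + 12.4″ = 34.20667′; 37 + 34.20667/60 = 37.570111
hemisphere S, so the sign is −
Lon: 6 + 33/60 + 55/3600 = 6.565278
W ⇒ negate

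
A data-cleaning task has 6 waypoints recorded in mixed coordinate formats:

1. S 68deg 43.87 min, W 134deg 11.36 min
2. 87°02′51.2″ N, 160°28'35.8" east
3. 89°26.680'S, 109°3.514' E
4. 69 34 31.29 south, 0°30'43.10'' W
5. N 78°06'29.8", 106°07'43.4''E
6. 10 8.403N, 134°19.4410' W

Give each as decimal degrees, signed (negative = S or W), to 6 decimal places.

Point 1:
  Latitude: 68 + 43.87/60 = 68.7311667
  S → negative
  Lon: 134 + 11.36/60 = 134.1893333
  W → negative
Point 2:
  φ: 2′ + 51.2″ = 2.85333′; 87 + 2.85333/60 = 87.0475556
  N → positive
  λ: 160 + 28/60 + 35.8/3600 = 160.4766111
  E → positive
Point 3:
  Lat: 89 + 26.68/60 = 89.4446667
  S → negative
  Lon: 109 + 3.514/60 = 109.0585667
  E → positive
Point 4:
  φ: 69 + 34/60 + 31.29/3600 = 69.5753583
  S → negative
  Longitude: 0° + 30/60 + 43.1/3600 = 0 + 0.500000 + 0.011972 = 0.5119722
  hemisphere W, so the sign is −
Point 5:
  Latitude: 78 + 6/60 + 29.8/3600 = 78.1082778
  N ⇒ keep positive
  Lon: 7′ + 43.4″ = 7.72333′; 106 + 7.72333/60 = 106.1287222
  E ⇒ keep positive
Point 6:
  Latitude: 10 + 8.403/60 = 10.1400500
  N → positive
  Longitude: 19.441′ = 0.324017°; total 134.3240167
  hemisphere W, so the sign is −

1. -68.731167, -134.189333
2. 87.047556, 160.476611
3. -89.444667, 109.058567
4. -69.575358, -0.511972
5. 78.108278, 106.128722
6. 10.140050, -134.324017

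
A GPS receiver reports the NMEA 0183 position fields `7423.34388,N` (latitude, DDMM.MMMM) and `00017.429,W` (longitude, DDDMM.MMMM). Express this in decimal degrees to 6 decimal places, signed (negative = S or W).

Latitude: degrees = first 2 digits = 74, minutes = 23.34388; 74 + 23.34388/60 = 74.3890647
N ⇒ keep positive
Lon: degrees = first 3 digits = 0, minutes = 17.429; 0 + 17.429/60 = 0.2904833
hemisphere W, so the sign is −

74.389065, -0.290483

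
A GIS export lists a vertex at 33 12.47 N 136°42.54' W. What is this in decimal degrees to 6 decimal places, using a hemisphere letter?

Lat: 33 + 12.47/60 = 33.2078333
Lon: 42.54′ = 0.709000°; total 136.7090000

33.207833° N, 136.709000° W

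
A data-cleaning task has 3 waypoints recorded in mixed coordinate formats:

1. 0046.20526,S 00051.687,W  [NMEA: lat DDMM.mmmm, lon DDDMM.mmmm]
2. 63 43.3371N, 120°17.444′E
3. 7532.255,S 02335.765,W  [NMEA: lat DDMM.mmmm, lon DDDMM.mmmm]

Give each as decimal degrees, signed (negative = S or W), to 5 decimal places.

Point 1:
  Latitude: split at 2 digits → 00° and 46.20526′; 0 + 46.20526/60 = 0.770088
  S ⇒ negate
  λ: split at 3 digits → 000° and 51.687′; 0 + 51.687/60 = 0.861450
  W → negative
Point 2:
  Lat: 43.3371′ = 0.722285°; total 63.722285
  N ⇒ keep positive
  Longitude: 17.444′ = 0.290733°; total 120.290733
  E → positive
Point 3:
  Lat: degrees = first 2 digits = 75, minutes = 32.255; 75 + 32.255/60 = 75.537583
  hemisphere S, so the sign is −
  λ: degrees = first 3 digits = 23, minutes = 35.765; 23 + 35.765/60 = 23.596083
  W ⇒ negate

1. -0.77009, -0.86145
2. 63.72229, 120.29073
3. -75.53758, -23.59608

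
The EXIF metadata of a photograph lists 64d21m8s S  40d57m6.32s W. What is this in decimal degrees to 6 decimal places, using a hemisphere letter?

64.352222° S, 40.951756° W

φ: 21′ + 8″ = 21.13333′; 64 + 21.13333/60 = 64.3522222
λ: 40 + 57/60 + 6.32/3600 = 40.9517556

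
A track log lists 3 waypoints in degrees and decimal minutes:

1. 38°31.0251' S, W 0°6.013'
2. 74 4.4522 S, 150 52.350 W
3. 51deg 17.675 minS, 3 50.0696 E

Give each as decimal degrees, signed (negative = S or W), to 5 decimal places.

1. -38.51709, -0.10022
2. -74.07420, -150.87250
3. -51.29458, 3.83449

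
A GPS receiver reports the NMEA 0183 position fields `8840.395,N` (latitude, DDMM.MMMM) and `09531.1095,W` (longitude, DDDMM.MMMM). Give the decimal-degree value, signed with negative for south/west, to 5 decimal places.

88.67325, -95.51849

φ: degrees = first 2 digits = 88, minutes = 40.395; 88 + 40.395/60 = 88.673250
N ⇒ keep positive
λ: split at 3 digits → 095° and 31.1095′; 95 + 31.1095/60 = 95.518492
W → negative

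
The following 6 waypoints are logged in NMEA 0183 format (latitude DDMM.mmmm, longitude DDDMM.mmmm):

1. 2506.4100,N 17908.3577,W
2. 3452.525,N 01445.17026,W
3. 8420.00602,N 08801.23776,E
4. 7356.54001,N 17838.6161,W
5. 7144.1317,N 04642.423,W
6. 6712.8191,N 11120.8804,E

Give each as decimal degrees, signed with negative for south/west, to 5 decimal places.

1. 25.10683, -179.13930
2. 34.87542, -14.75284
3. 84.33343, 88.02063
4. 73.94233, -178.64360
5. 71.73553, -46.70705
6. 67.21365, 111.34801

Point 1:
  φ: split at 2 digits → 25° and 6.41′; 25 + 6.41/60 = 25.106833
  N ⇒ keep positive
  Lon: split at 3 digits → 179° and 8.3577′; 179 + 8.3577/60 = 179.139295
  W → negative
Point 2:
  φ: split at 2 digits → 34° and 52.525′; 34 + 52.525/60 = 34.875417
  N → positive
  λ: degrees = first 3 digits = 14, minutes = 45.17026; 14 + 45.17026/60 = 14.752838
  hemisphere W, so the sign is −
Point 3:
  φ: degrees = first 2 digits = 84, minutes = 20.00602; 84 + 20.00602/60 = 84.333434
  N ⇒ keep positive
  λ: split at 3 digits → 088° and 1.23776′; 88 + 1.23776/60 = 88.020629
  E → positive
Point 4:
  φ: split at 2 digits → 73° and 56.54001′; 73 + 56.54001/60 = 73.942334
  N → positive
  λ: split at 3 digits → 178° and 38.6161′; 178 + 38.6161/60 = 178.643602
  hemisphere W, so the sign is −
Point 5:
  Lat: degrees = first 2 digits = 71, minutes = 44.1317; 71 + 44.1317/60 = 71.735528
  N → positive
  λ: degrees = first 3 digits = 46, minutes = 42.423; 46 + 42.423/60 = 46.707050
  hemisphere W, so the sign is −
Point 6:
  φ: split at 2 digits → 67° and 12.8191′; 67 + 12.8191/60 = 67.213652
  N → positive
  λ: split at 3 digits → 111° and 20.8804′; 111 + 20.8804/60 = 111.348007
  E ⇒ keep positive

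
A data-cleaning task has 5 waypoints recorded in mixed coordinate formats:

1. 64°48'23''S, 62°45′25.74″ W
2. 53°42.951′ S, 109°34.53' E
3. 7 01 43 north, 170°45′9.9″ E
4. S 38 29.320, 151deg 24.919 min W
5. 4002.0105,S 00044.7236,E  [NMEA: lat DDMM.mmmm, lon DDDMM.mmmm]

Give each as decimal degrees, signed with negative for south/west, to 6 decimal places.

Point 1:
  φ: 64° + 48/60 + 23/3600 = 64 + 0.800000 + 0.006389 = 64.8063889
  S → negative
  Lon: 62 + 45/60 + 25.74/3600 = 62.7571500
  W ⇒ negate
Point 2:
  Latitude: 42.951′ = 0.715850°; total 53.7158500
  S ⇒ negate
  λ: 34.53′ = 0.575500°; total 109.5755000
  E ⇒ keep positive
Point 3:
  Latitude: 1′ + 43″ = 1.71667′; 7 + 1.71667/60 = 7.0286111
  N ⇒ keep positive
  Lon: 170° + 45/60 + 9.9/3600 = 170 + 0.750000 + 0.002750 = 170.7527500
  E → positive
Point 4:
  φ: 38 + 29.32/60 = 38.4886667
  S → negative
  Longitude: 24.919′ = 0.415317°; total 151.4153167
  W → negative
Point 5:
  φ: split at 2 digits → 40° and 2.0105′; 40 + 2.0105/60 = 40.0335083
  S → negative
  Lon: split at 3 digits → 000° and 44.7236′; 0 + 44.7236/60 = 0.7453933
  E ⇒ keep positive

1. -64.806389, -62.757150
2. -53.715850, 109.575500
3. 7.028611, 170.752750
4. -38.488667, -151.415317
5. -40.033508, 0.745393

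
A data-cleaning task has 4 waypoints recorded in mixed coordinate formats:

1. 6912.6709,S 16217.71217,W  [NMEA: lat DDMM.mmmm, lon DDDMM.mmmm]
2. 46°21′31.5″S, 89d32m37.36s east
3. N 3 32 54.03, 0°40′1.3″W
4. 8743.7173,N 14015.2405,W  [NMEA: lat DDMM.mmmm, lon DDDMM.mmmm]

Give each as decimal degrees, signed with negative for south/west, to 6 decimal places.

1. -69.211182, -162.295203
2. -46.358750, 89.543711
3. 3.548342, -0.667028
4. 87.728622, -140.254008

Point 1:
  Lat: split at 2 digits → 69° and 12.6709′; 69 + 12.6709/60 = 69.2111817
  hemisphere S, so the sign is −
  Longitude: split at 3 digits → 162° and 17.71217′; 162 + 17.71217/60 = 162.2952028
  W ⇒ negate
Point 2:
  Lat: 46° + 21/60 + 31.5/3600 = 46 + 0.350000 + 0.008750 = 46.3587500
  S → negative
  λ: 89 + 32/60 + 37.36/3600 = 89.5437111
  E ⇒ keep positive
Point 3:
  φ: 32′ + 54.03″ = 32.90050′; 3 + 32.90050/60 = 3.5483417
  N → positive
  Lon: 0 + 40/60 + 1.3/3600 = 0.6670278
  W ⇒ negate
Point 4:
  Latitude: split at 2 digits → 87° and 43.7173′; 87 + 43.7173/60 = 87.7286217
  N → positive
  λ: degrees = first 3 digits = 140, minutes = 15.2405; 140 + 15.2405/60 = 140.2540083
  hemisphere W, so the sign is −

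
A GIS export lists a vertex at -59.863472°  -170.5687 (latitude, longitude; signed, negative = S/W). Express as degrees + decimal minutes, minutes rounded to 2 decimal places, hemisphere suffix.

59° 51.81′ S, 170° 34.12′ W

Latitude is negative → S; |value| = 59.863472
φ: minutes = (59.863472 − 59) × 60 = 51.8083
Longitude is negative → W; |value| = 170.568700
Lon: minutes = (170.568700 − 170) × 60 = 34.1220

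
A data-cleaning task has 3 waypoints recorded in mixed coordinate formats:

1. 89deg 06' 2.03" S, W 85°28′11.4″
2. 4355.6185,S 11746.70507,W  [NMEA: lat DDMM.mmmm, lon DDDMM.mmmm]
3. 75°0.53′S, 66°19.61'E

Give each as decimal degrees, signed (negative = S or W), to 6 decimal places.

Point 1:
  Lat: 89 + 6/60 + 2.03/3600 = 89.1005639
  S → negative
  λ: 85 + 28/60 + 11.4/3600 = 85.4698333
  W ⇒ negate
Point 2:
  Lat: split at 2 digits → 43° and 55.6185′; 43 + 55.6185/60 = 43.9269750
  S → negative
  Lon: degrees = first 3 digits = 117, minutes = 46.70507; 117 + 46.70507/60 = 117.7784178
  W → negative
Point 3:
  Latitude: 0.53′ = 0.008833°; total 75.0088333
  S → negative
  λ: 66 + 19.61/60 = 66.3268333
  E → positive

1. -89.100564, -85.469833
2. -43.926975, -117.778418
3. -75.008833, 66.326833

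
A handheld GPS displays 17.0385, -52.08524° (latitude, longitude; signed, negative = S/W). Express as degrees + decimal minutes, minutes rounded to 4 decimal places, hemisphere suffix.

17° 2.3100′ N, 52° 5.1144′ W

φ: fractional part 0.038500 → 2.310000 minutes
Longitude is negative → W; |value| = 52.085240
Lon: minutes = (52.085240 − 52) × 60 = 5.114400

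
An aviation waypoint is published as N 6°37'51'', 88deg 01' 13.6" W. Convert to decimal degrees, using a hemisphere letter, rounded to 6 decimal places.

φ: 6° + 37/60 + 51/3600 = 6 + 0.616667 + 0.014167 = 6.6308333
Lon: 1′ + 13.6″ = 1.22667′; 88 + 1.22667/60 = 88.0204444

6.630833° N, 88.020444° W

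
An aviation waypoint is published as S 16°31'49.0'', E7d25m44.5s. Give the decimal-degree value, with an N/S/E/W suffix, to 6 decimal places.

16.530278° S, 7.429028° E

Lat: 31′ + 49″ = 31.81667′; 16 + 31.81667/60 = 16.5302778
Lon: 25′ + 44.5″ = 25.74167′; 7 + 25.74167/60 = 7.4290278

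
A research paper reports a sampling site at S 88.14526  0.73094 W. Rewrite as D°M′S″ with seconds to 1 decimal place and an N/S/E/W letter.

Latitude: whole degrees 88; 8.71560′ → 8′ and 42.936″
λ: 0.730940 × 60 = 43.85640′ → 43′, remainder × 60 = 51.384″

88°08′42.9″ S, 0°43′51.4″ W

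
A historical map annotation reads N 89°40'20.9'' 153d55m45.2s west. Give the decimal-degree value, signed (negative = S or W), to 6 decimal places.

89.672472, -153.929222

Lat: 89 + 40/60 + 20.9/3600 = 89.6724722
N ⇒ keep positive
λ: 55′ + 45.2″ = 55.75333′; 153 + 55.75333/60 = 153.9292222
W ⇒ negate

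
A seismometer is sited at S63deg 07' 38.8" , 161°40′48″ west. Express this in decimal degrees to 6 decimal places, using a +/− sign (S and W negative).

-63.127444, -161.680000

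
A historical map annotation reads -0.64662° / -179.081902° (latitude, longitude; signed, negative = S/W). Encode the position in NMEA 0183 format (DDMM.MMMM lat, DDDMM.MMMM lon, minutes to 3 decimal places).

0038.797,S / 17904.914,W

Latitude is negative → S; |value| = 0.646620
Lat: fractional part 0.646620 → 38.79720 minutes
Longitude is negative → W; |value| = 179.081902
Longitude: 179° + 0.081902 × 60 = 179° 4.91412′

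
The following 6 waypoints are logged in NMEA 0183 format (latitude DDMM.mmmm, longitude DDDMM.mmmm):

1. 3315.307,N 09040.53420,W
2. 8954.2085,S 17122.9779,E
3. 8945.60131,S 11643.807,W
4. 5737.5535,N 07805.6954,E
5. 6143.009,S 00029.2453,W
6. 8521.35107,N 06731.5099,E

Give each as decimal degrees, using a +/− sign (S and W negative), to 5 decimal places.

Point 1:
  Latitude: degrees = first 2 digits = 33, minutes = 15.307; 33 + 15.307/60 = 33.255117
  N → positive
  Longitude: degrees = first 3 digits = 90, minutes = 40.5342; 90 + 40.5342/60 = 90.675570
  hemisphere W, so the sign is −
Point 2:
  Latitude: degrees = first 2 digits = 89, minutes = 54.2085; 89 + 54.2085/60 = 89.903475
  hemisphere S, so the sign is −
  Longitude: degrees = first 3 digits = 171, minutes = 22.9779; 171 + 22.9779/60 = 171.382965
  E ⇒ keep positive
Point 3:
  Lat: split at 2 digits → 89° and 45.60131′; 89 + 45.60131/60 = 89.760022
  hemisphere S, so the sign is −
  λ: split at 3 digits → 116° and 43.807′; 116 + 43.807/60 = 116.730117
  W ⇒ negate
Point 4:
  Lat: split at 2 digits → 57° and 37.5535′; 57 + 37.5535/60 = 57.625892
  N ⇒ keep positive
  Longitude: split at 3 digits → 078° and 5.6954′; 78 + 5.6954/60 = 78.094923
  E → positive
Point 5:
  φ: split at 2 digits → 61° and 43.009′; 61 + 43.009/60 = 61.716817
  hemisphere S, so the sign is −
  Longitude: split at 3 digits → 000° and 29.2453′; 0 + 29.2453/60 = 0.487422
  hemisphere W, so the sign is −
Point 6:
  Lat: split at 2 digits → 85° and 21.35107′; 85 + 21.35107/60 = 85.355851
  N → positive
  Lon: degrees = first 3 digits = 67, minutes = 31.5099; 67 + 31.5099/60 = 67.525165
  E ⇒ keep positive

1. 33.25512, -90.67557
2. -89.90348, 171.38297
3. -89.76002, -116.73012
4. 57.62589, 78.09492
5. -61.71682, -0.48742
6. 85.35585, 67.52517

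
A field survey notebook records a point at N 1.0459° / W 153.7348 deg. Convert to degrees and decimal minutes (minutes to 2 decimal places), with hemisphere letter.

Latitude: fractional part 0.045900 → 2.7540 minutes
Lon: fractional part 0.734800 → 44.0880 minutes

1° 2.75′ N, 153° 44.09′ W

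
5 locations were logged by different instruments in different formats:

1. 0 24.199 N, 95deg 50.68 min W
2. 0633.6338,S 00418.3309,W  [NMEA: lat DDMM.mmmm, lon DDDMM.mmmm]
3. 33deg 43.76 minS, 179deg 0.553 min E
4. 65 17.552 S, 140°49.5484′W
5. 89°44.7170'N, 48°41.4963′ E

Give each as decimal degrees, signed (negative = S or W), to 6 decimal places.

Point 1:
  φ: 0 + 24.199/60 = 0.4033167
  N ⇒ keep positive
  Lon: 50.68′ = 0.844667°; total 95.8446667
  W ⇒ negate
Point 2:
  Latitude: split at 2 digits → 06° and 33.6338′; 6 + 33.6338/60 = 6.5605633
  S ⇒ negate
  λ: degrees = first 3 digits = 4, minutes = 18.3309; 4 + 18.3309/60 = 4.3055150
  hemisphere W, so the sign is −
Point 3:
  Lat: 33 + 43.76/60 = 33.7293333
  hemisphere S, so the sign is −
  λ: 0.553′ = 0.009217°; total 179.0092167
  E → positive
Point 4:
  Lat: 17.552′ = 0.292533°; total 65.2925333
  S ⇒ negate
  Lon: 140 + 49.5484/60 = 140.8258067
  hemisphere W, so the sign is −
Point 5:
  Lat: 44.717′ = 0.745283°; total 89.7452833
  N → positive
  Longitude: 48 + 41.4963/60 = 48.6916050
  E → positive

1. 0.403317, -95.844667
2. -6.560563, -4.305515
3. -33.729333, 179.009217
4. -65.292533, -140.825807
5. 89.745283, 48.691605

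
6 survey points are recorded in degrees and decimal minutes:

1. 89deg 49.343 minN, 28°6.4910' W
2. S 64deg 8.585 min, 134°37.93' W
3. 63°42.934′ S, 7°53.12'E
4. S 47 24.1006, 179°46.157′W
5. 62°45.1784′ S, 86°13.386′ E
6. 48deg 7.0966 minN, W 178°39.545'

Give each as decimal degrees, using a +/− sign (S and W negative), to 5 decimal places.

1. 89.82238, -28.10818
2. -64.14308, -134.63217
3. -63.71557, 7.88533
4. -47.40168, -179.76928
5. -62.75297, 86.22310
6. 48.11828, -178.65908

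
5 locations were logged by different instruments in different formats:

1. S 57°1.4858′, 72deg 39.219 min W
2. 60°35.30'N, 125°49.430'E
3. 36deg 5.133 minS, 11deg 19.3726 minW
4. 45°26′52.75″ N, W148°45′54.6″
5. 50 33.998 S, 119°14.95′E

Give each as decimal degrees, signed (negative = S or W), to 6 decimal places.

1. -57.024763, -72.653650
2. 60.588333, 125.823833
3. -36.085550, -11.322877
4. 45.447986, -148.765167
5. -50.566633, 119.249167

Point 1:
  φ: 1.4858′ = 0.024763°; total 57.0247633
  S → negative
  λ: 39.219′ = 0.653650°; total 72.6536500
  W ⇒ negate
Point 2:
  φ: 60 + 35.3/60 = 60.5883333
  N → positive
  Lon: 125 + 49.43/60 = 125.8238333
  E ⇒ keep positive
Point 3:
  Latitude: 36 + 5.133/60 = 36.0855500
  hemisphere S, so the sign is −
  Lon: 19.3726′ = 0.322877°; total 11.3228767
  W ⇒ negate
Point 4:
  φ: 45° + 26/60 + 52.75/3600 = 45 + 0.433333 + 0.014653 = 45.4479861
  N ⇒ keep positive
  Lon: 148° + 45/60 + 54.6/3600 = 148 + 0.750000 + 0.015167 = 148.7651667
  W → negative
Point 5:
  φ: 50 + 33.998/60 = 50.5666333
  S → negative
  Lon: 119 + 14.95/60 = 119.2491667
  E ⇒ keep positive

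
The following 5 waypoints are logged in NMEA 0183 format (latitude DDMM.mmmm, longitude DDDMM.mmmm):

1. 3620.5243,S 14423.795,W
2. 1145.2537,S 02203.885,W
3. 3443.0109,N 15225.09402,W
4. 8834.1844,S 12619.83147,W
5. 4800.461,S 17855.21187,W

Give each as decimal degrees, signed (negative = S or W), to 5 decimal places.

Point 1:
  φ: split at 2 digits → 36° and 20.5243′; 36 + 20.5243/60 = 36.342072
  hemisphere S, so the sign is −
  Lon: degrees = first 3 digits = 144, minutes = 23.795; 144 + 23.795/60 = 144.396583
  W ⇒ negate
Point 2:
  φ: degrees = first 2 digits = 11, minutes = 45.2537; 11 + 45.2537/60 = 11.754228
  S → negative
  Longitude: split at 3 digits → 022° and 3.885′; 22 + 3.885/60 = 22.064750
  W ⇒ negate
Point 3:
  φ: split at 2 digits → 34° and 43.0109′; 34 + 43.0109/60 = 34.716848
  N ⇒ keep positive
  λ: degrees = first 3 digits = 152, minutes = 25.09402; 152 + 25.09402/60 = 152.418234
  hemisphere W, so the sign is −
Point 4:
  Latitude: degrees = first 2 digits = 88, minutes = 34.1844; 88 + 34.1844/60 = 88.569740
  hemisphere S, so the sign is −
  Longitude: split at 3 digits → 126° and 19.83147′; 126 + 19.83147/60 = 126.330525
  hemisphere W, so the sign is −
Point 5:
  Latitude: degrees = first 2 digits = 48, minutes = 0.461; 48 + 0.461/60 = 48.007683
  S → negative
  λ: degrees = first 3 digits = 178, minutes = 55.21187; 178 + 55.21187/60 = 178.920198
  hemisphere W, so the sign is −

1. -36.34207, -144.39658
2. -11.75423, -22.06475
3. 34.71685, -152.41823
4. -88.56974, -126.33052
5. -48.00768, -178.92020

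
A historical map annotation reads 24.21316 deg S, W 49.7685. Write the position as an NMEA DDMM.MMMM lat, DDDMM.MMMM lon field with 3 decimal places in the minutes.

φ: 24° + 0.213160 × 60 = 24° 12.78960′
Lon: minutes = (49.768500 − 49) × 60 = 46.11000

2412.790,S / 04946.110,W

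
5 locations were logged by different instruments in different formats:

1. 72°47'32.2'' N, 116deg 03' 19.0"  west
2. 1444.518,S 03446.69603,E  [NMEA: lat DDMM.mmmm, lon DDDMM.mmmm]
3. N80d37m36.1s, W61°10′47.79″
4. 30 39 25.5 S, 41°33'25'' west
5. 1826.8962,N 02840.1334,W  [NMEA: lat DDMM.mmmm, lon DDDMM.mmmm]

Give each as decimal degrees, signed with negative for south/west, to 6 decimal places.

1. 72.792278, -116.055278
2. -14.741967, 34.778267
3. 80.626694, -61.179942
4. -30.657083, -41.556944
5. 18.448270, -28.668890

Point 1:
  φ: 72° + 47/60 + 32.2/3600 = 72 + 0.783333 + 0.008944 = 72.7922778
  N → positive
  Longitude: 116° + 3/60 + 19/3600 = 116 + 0.050000 + 0.005278 = 116.0552778
  hemisphere W, so the sign is −
Point 2:
  φ: split at 2 digits → 14° and 44.518′; 14 + 44.518/60 = 14.7419667
  S → negative
  Longitude: degrees = first 3 digits = 34, minutes = 46.69603; 34 + 46.69603/60 = 34.7782672
  E ⇒ keep positive
Point 3:
  Lat: 37′ + 36.1″ = 37.60167′; 80 + 37.60167/60 = 80.6266944
  N ⇒ keep positive
  Longitude: 10′ + 47.79″ = 10.79650′; 61 + 10.79650/60 = 61.1799417
  W → negative
Point 4:
  φ: 30 + 39/60 + 25.5/3600 = 30.6570833
  S → negative
  Longitude: 41 + 33/60 + 25/3600 = 41.5569444
  W ⇒ negate
Point 5:
  φ: split at 2 digits → 18° and 26.8962′; 18 + 26.8962/60 = 18.4482700
  N → positive
  Longitude: degrees = first 3 digits = 28, minutes = 40.1334; 28 + 40.1334/60 = 28.6688900
  hemisphere W, so the sign is −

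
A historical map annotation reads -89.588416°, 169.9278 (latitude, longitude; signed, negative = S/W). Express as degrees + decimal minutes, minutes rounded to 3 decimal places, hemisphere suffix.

Latitude is negative → S; |value| = 89.588416
Lat: minutes = (89.588416 − 89) × 60 = 35.30496
Lon: fractional part 0.927800 → 55.66800 minutes

89° 35.305′ S, 169° 55.668′ E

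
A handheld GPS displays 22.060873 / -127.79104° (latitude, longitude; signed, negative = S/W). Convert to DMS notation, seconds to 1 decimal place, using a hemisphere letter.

22°03′39.1″ N, 127°47′27.7″ W

φ: whole degrees 22; 3.65238′ → 3′ and 39.143″
Longitude is negative → W; |value| = 127.791040
λ: whole degrees 127; 47.46240′ → 47′ and 27.744″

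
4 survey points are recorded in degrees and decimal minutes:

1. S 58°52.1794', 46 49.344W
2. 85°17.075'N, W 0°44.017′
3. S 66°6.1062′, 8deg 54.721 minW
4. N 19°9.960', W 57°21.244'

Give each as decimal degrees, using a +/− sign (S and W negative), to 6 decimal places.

1. -58.869657, -46.822400
2. 85.284583, -0.733617
3. -66.101770, -8.912017
4. 19.166000, -57.354067

Point 1:
  φ: 52.1794′ = 0.869657°; total 58.8696567
  S → negative
  Lon: 49.344′ = 0.822400°; total 46.8224000
  hemisphere W, so the sign is −
Point 2:
  Lat: 17.075′ = 0.284583°; total 85.2845833
  N → positive
  Lon: 0 + 44.017/60 = 0.7336167
  W ⇒ negate
Point 3:
  Latitude: 66 + 6.1062/60 = 66.1017700
  S ⇒ negate
  λ: 54.721′ = 0.912017°; total 8.9120167
  W ⇒ negate
Point 4:
  Latitude: 9.96′ = 0.166000°; total 19.1660000
  N ⇒ keep positive
  Longitude: 57 + 21.244/60 = 57.3540667
  hemisphere W, so the sign is −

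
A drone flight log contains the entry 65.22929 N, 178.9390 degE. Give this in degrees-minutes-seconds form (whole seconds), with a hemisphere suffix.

Latitude: 0.229290° → 13.75740′; 0.75740 × 60 = 45.44″
Lon: whole degrees 178; 56.34000′ → 56′ and 20.40″

65°13′45″ N, 178°56′20″ E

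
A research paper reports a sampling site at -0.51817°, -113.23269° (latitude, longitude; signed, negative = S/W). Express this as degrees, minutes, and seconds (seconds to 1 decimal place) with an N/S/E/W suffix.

0°31′5.4″ S, 113°13′57.7″ W

Latitude is negative → S; |value| = 0.518170
φ: 0.518170 × 60 = 31.09020′ → 31′, remainder × 60 = 5.412″
Longitude is negative → W; |value| = 113.232690
λ: whole degrees 113; 13.96140′ → 13′ and 57.684″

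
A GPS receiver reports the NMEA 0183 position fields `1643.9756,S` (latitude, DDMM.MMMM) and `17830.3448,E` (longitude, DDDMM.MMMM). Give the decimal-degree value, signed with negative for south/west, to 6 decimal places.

-16.732927, 178.505747

Latitude: split at 2 digits → 16° and 43.9756′; 16 + 43.9756/60 = 16.7329267
hemisphere S, so the sign is −
Longitude: split at 3 digits → 178° and 30.3448′; 178 + 30.3448/60 = 178.5057467
E → positive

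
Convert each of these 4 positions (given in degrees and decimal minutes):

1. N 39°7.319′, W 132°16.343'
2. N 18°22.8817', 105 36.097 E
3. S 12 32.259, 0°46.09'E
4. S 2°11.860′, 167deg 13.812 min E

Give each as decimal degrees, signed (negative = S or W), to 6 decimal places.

Point 1:
  Latitude: 39 + 7.319/60 = 39.1219833
  N → positive
  Longitude: 132 + 16.343/60 = 132.2723833
  W → negative
Point 2:
  φ: 18 + 22.8817/60 = 18.3813617
  N → positive
  Longitude: 36.097′ = 0.601617°; total 105.6016167
  E ⇒ keep positive
Point 3:
  Latitude: 32.259′ = 0.537650°; total 12.5376500
  S → negative
  Lon: 46.09′ = 0.768167°; total 0.7681667
  E → positive
Point 4:
  Lat: 2 + 11.86/60 = 2.1976667
  S ⇒ negate
  Longitude: 13.812′ = 0.230200°; total 167.2302000
  E → positive

1. 39.121983, -132.272383
2. 18.381362, 105.601617
3. -12.537650, 0.768167
4. -2.197667, 167.230200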